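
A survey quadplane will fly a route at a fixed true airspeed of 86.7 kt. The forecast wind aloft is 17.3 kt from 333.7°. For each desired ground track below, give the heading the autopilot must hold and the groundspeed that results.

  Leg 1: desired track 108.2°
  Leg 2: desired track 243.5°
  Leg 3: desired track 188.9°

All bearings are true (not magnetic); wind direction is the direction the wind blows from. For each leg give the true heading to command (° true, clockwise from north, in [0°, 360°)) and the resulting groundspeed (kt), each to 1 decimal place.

Leg 1: heading=100.0°, groundspeed=97.9 kt
Leg 2: heading=255.0°, groundspeed=85.0 kt
Leg 3: heading=195.5°, groundspeed=100.3 kt

Leg 1: desired track 108.2°; wind correction -8.2° → command heading 100.0°, groundspeed 97.9 kt
Leg 2: desired track 243.5°; wind correction +11.5° → command heading 255.0°, groundspeed 85.0 kt
Leg 3: desired track 188.9°; wind correction +6.6° → command heading 195.5°, groundspeed 100.3 kt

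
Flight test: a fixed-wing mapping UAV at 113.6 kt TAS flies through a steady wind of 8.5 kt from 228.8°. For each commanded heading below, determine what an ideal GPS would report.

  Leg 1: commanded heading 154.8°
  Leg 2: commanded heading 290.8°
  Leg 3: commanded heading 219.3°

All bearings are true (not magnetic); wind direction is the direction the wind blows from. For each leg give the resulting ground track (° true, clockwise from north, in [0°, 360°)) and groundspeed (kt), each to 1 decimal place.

Leg 1: heading 154.8°; drift -4.2° → track 150.6°, groundspeed 111.6 kt
Leg 2: heading 290.8°; drift +3.9° → track 294.7°, groundspeed 109.9 kt
Leg 3: heading 219.3°; drift -0.8° → track 218.5°, groundspeed 105.2 kt

Leg 1: track=150.6°, groundspeed=111.6 kt
Leg 2: track=294.7°, groundspeed=109.9 kt
Leg 3: track=218.5°, groundspeed=105.2 kt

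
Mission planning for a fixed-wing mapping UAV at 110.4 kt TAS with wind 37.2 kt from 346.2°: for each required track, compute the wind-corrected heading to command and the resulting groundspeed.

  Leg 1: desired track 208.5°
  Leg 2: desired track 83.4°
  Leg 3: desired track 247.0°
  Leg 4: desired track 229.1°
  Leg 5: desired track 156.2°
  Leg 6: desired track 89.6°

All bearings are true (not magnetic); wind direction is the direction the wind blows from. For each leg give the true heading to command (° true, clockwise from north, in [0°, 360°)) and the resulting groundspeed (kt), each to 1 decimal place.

Leg 1: desired track 208.5°; wind correction +13.1° → command heading 221.6°, groundspeed 135.0 kt
Leg 2: desired track 83.4°; wind correction -19.5° → command heading 63.9°, groundspeed 108.7 kt
Leg 3: desired track 247.0°; wind correction +19.4° → command heading 266.4°, groundspeed 110.1 kt
Leg 4: desired track 229.1°; wind correction +17.5° → command heading 246.6°, groundspeed 122.3 kt
Leg 5: desired track 156.2°; wind correction -3.4° → command heading 152.8°, groundspeed 146.8 kt
Leg 6: desired track 89.6°; wind correction -19.1° → command heading 70.5°, groundspeed 112.9 kt

Leg 1: heading=221.6°, groundspeed=135.0 kt
Leg 2: heading=63.9°, groundspeed=108.7 kt
Leg 3: heading=266.4°, groundspeed=110.1 kt
Leg 4: heading=246.6°, groundspeed=122.3 kt
Leg 5: heading=152.8°, groundspeed=146.8 kt
Leg 6: heading=70.5°, groundspeed=112.9 kt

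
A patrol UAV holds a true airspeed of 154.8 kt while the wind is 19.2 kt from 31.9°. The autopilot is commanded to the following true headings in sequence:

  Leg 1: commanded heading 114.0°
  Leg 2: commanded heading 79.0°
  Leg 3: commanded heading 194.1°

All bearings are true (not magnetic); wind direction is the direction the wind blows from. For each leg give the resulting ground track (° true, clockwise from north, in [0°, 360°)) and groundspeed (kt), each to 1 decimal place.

Leg 1: heading 114.0°; drift +7.1° → track 121.1°, groundspeed 153.3 kt
Leg 2: heading 79.0°; drift +5.7° → track 84.7°, groundspeed 142.4 kt
Leg 3: heading 194.1°; drift +1.9° → track 196.0°, groundspeed 173.2 kt

Leg 1: track=121.1°, groundspeed=153.3 kt
Leg 2: track=84.7°, groundspeed=142.4 kt
Leg 3: track=196.0°, groundspeed=173.2 kt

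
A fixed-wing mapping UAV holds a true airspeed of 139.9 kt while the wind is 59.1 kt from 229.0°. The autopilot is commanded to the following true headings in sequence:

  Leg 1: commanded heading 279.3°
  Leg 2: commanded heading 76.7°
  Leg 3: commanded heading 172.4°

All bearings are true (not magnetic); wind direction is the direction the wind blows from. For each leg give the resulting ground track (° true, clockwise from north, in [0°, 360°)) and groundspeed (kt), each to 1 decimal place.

Leg 1: heading 279.3°; drift +24.0° → track 303.3°, groundspeed 111.8 kt
Leg 2: heading 76.7°; drift -8.1° → track 68.6°, groundspeed 194.2 kt
Leg 3: heading 172.4°; drift -24.7° → track 147.7°, groundspeed 118.2 kt

Leg 1: track=303.3°, groundspeed=111.8 kt
Leg 2: track=68.6°, groundspeed=194.2 kt
Leg 3: track=147.7°, groundspeed=118.2 kt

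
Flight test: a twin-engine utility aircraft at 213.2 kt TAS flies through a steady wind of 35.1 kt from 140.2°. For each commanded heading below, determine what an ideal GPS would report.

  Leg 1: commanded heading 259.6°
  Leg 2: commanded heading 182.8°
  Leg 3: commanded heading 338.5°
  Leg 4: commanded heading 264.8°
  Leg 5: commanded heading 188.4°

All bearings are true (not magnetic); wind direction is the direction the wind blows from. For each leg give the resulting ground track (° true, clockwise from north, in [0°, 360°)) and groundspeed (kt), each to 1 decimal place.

Leg 1: heading 259.6°; drift +7.6° → track 267.2°, groundspeed 232.5 kt
Leg 2: heading 182.8°; drift +7.2° → track 190.0°, groundspeed 188.9 kt
Leg 3: heading 338.5°; drift -2.6° → track 335.9°, groundspeed 246.8 kt
Leg 4: heading 264.8°; drift +7.1° → track 271.9°, groundspeed 234.9 kt
Leg 5: heading 188.4°; drift +7.8° → track 196.2°, groundspeed 191.6 kt

Leg 1: track=267.2°, groundspeed=232.5 kt
Leg 2: track=190.0°, groundspeed=188.9 kt
Leg 3: track=335.9°, groundspeed=246.8 kt
Leg 4: track=271.9°, groundspeed=234.9 kt
Leg 5: track=196.2°, groundspeed=191.6 kt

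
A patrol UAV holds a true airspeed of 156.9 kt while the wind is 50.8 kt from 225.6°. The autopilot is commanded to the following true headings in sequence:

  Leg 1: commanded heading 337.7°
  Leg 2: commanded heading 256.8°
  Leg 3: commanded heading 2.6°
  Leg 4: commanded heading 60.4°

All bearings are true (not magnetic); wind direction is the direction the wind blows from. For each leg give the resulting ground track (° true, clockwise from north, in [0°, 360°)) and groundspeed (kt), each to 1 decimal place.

Leg 1: track=352.7°, groundspeed=182.2 kt
Leg 2: track=269.9°, groundspeed=116.5 kt
Leg 3: track=12.7°, groundspeed=197.1 kt
Leg 4: track=56.8°, groundspeed=206.4 kt

Leg 1: heading 337.7°; drift +15.0° → track 352.7°, groundspeed 182.2 kt
Leg 2: heading 256.8°; drift +13.1° → track 269.9°, groundspeed 116.5 kt
Leg 3: heading 2.6°; drift +10.1° → track 12.7°, groundspeed 197.1 kt
Leg 4: heading 60.4°; drift -3.6° → track 56.8°, groundspeed 206.4 kt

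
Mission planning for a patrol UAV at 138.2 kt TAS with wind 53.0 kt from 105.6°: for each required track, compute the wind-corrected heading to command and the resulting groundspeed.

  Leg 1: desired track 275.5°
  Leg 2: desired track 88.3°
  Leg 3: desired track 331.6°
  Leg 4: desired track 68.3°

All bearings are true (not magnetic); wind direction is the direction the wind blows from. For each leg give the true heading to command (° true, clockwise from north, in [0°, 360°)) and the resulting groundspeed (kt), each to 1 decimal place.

Leg 1: heading=271.6°, groundspeed=190.1 kt
Leg 2: heading=94.8°, groundspeed=86.7 kt
Leg 3: heading=347.6°, groundspeed=169.7 kt
Leg 4: heading=81.7°, groundspeed=92.3 kt

Leg 1: desired track 275.5°; wind correction -3.9° → command heading 271.6°, groundspeed 190.1 kt
Leg 2: desired track 88.3°; wind correction +6.5° → command heading 94.8°, groundspeed 86.7 kt
Leg 3: desired track 331.6°; wind correction +16.0° → command heading 347.6°, groundspeed 169.7 kt
Leg 4: desired track 68.3°; wind correction +13.4° → command heading 81.7°, groundspeed 92.3 kt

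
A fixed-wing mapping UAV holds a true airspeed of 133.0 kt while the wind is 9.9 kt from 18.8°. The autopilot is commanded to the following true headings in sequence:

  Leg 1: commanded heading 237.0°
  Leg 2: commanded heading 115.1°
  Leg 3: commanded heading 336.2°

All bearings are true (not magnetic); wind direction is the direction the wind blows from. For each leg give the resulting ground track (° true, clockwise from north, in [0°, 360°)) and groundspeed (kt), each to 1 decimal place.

Leg 1: heading 237.0°; drift -2.5° → track 234.5°, groundspeed 140.9 kt
Leg 2: heading 115.1°; drift +4.2° → track 119.3°, groundspeed 134.4 kt
Leg 3: heading 336.2°; drift -3.1° → track 333.1°, groundspeed 125.9 kt

Leg 1: track=234.5°, groundspeed=140.9 kt
Leg 2: track=119.3°, groundspeed=134.4 kt
Leg 3: track=333.1°, groundspeed=125.9 kt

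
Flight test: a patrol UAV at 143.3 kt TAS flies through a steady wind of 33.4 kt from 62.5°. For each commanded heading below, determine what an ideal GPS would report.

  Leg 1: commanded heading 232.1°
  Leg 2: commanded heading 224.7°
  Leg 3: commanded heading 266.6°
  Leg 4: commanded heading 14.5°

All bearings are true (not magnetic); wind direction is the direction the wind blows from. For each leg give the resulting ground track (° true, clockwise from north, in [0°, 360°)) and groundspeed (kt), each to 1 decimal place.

Leg 1: track=234.1°, groundspeed=176.3 kt
Leg 2: track=228.0°, groundspeed=175.4 kt
Leg 3: track=262.1°, groundspeed=174.3 kt
Leg 4: track=2.9°, groundspeed=123.5 kt

Leg 1: heading 232.1°; drift +2.0° → track 234.1°, groundspeed 176.3 kt
Leg 2: heading 224.7°; drift +3.3° → track 228.0°, groundspeed 175.4 kt
Leg 3: heading 266.6°; drift -4.5° → track 262.1°, groundspeed 174.3 kt
Leg 4: heading 14.5°; drift -11.6° → track 2.9°, groundspeed 123.5 kt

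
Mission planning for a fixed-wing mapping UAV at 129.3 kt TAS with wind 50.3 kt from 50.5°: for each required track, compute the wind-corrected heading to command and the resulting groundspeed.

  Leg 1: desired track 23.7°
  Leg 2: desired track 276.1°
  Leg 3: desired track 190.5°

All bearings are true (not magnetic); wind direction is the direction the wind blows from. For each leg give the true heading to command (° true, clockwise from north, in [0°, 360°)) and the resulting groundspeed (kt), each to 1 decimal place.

Leg 1: desired track 23.7°; wind correction +10.1° → command heading 33.8°, groundspeed 82.4 kt
Leg 2: desired track 276.1°; wind correction +16.1° → command heading 292.2°, groundspeed 159.4 kt
Leg 3: desired track 190.5°; wind correction -14.5° → command heading 176.0°, groundspeed 163.7 kt

Leg 1: heading=33.8°, groundspeed=82.4 kt
Leg 2: heading=292.2°, groundspeed=159.4 kt
Leg 3: heading=176.0°, groundspeed=163.7 kt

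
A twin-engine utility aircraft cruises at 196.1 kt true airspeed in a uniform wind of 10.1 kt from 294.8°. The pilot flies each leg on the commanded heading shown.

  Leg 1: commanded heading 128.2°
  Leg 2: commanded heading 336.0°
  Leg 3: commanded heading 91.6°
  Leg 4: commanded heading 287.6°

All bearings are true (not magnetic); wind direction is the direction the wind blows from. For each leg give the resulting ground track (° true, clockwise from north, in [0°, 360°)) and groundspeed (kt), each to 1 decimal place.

Leg 1: heading 128.2°; drift -0.7° → track 127.5°, groundspeed 205.9 kt
Leg 2: heading 336.0°; drift +2.0° → track 338.0°, groundspeed 188.6 kt
Leg 3: heading 91.6°; drift +1.1° → track 92.7°, groundspeed 205.4 kt
Leg 4: heading 287.6°; drift -0.4° → track 287.2°, groundspeed 186.1 kt

Leg 1: track=127.5°, groundspeed=205.9 kt
Leg 2: track=338.0°, groundspeed=188.6 kt
Leg 3: track=92.7°, groundspeed=205.4 kt
Leg 4: track=287.2°, groundspeed=186.1 kt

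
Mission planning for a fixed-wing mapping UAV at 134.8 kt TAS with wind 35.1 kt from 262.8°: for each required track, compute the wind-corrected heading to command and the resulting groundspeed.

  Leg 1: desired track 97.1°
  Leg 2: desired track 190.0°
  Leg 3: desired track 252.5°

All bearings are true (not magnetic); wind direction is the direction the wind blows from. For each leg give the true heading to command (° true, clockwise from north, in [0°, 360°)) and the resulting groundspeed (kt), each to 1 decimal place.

Leg 1: heading=100.8°, groundspeed=168.5 kt
Leg 2: heading=204.4°, groundspeed=120.2 kt
Leg 3: heading=255.2°, groundspeed=100.1 kt

Leg 1: desired track 97.1°; wind correction +3.7° → command heading 100.8°, groundspeed 168.5 kt
Leg 2: desired track 190.0°; wind correction +14.4° → command heading 204.4°, groundspeed 120.2 kt
Leg 3: desired track 252.5°; wind correction +2.7° → command heading 255.2°, groundspeed 100.1 kt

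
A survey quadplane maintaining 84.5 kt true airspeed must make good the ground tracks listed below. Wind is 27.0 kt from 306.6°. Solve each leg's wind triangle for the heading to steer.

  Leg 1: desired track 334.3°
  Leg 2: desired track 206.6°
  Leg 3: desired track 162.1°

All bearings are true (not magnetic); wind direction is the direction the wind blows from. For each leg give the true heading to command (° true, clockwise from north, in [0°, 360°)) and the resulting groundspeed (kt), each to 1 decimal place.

Leg 1: desired track 334.3°; wind correction -8.5° → command heading 325.8°, groundspeed 59.7 kt
Leg 2: desired track 206.6°; wind correction +18.3° → command heading 224.9°, groundspeed 84.9 kt
Leg 3: desired track 162.1°; wind correction +10.7° → command heading 172.8°, groundspeed 105.0 kt

Leg 1: heading=325.8°, groundspeed=59.7 kt
Leg 2: heading=224.9°, groundspeed=84.9 kt
Leg 3: heading=172.8°, groundspeed=105.0 kt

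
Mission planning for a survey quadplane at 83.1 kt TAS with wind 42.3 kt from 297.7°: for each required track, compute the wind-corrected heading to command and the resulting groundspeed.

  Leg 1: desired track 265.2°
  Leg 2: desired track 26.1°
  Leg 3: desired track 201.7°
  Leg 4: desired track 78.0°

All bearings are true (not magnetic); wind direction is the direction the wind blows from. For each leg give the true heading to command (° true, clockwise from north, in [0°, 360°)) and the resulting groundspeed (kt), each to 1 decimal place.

Leg 1: desired track 265.2°; wind correction +15.9° → command heading 281.1°, groundspeed 44.3 kt
Leg 2: desired track 26.1°; wind correction -30.6° → command heading 355.5°, groundspeed 70.4 kt
Leg 3: desired track 201.7°; wind correction +30.4° → command heading 232.1°, groundspeed 76.1 kt
Leg 4: desired track 78.0°; wind correction -19.0° → command heading 59.0°, groundspeed 111.1 kt

Leg 1: heading=281.1°, groundspeed=44.3 kt
Leg 2: heading=355.5°, groundspeed=70.4 kt
Leg 3: heading=232.1°, groundspeed=76.1 kt
Leg 4: heading=59.0°, groundspeed=111.1 kt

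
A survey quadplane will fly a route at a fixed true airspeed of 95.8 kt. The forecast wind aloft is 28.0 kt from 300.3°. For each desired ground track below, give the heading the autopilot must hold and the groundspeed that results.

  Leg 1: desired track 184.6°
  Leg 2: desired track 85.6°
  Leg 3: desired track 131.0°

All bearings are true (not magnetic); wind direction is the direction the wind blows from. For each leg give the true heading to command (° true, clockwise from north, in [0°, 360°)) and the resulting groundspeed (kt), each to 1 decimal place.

Leg 1: heading=199.9°, groundspeed=104.6 kt
Leg 2: heading=76.0°, groundspeed=117.5 kt
Leg 3: heading=134.1°, groundspeed=123.2 kt

Leg 1: desired track 184.6°; wind correction +15.3° → command heading 199.9°, groundspeed 104.6 kt
Leg 2: desired track 85.6°; wind correction -9.6° → command heading 76.0°, groundspeed 117.5 kt
Leg 3: desired track 131.0°; wind correction +3.1° → command heading 134.1°, groundspeed 123.2 kt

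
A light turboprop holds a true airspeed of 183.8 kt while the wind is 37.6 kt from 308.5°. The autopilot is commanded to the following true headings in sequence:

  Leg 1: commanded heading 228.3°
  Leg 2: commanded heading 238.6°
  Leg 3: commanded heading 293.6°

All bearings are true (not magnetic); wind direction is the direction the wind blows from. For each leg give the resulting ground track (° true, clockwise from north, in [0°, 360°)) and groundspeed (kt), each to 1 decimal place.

Leg 1: heading 228.3°; drift -11.8° → track 216.5°, groundspeed 181.2 kt
Leg 2: heading 238.6°; drift -11.7° → track 226.9°, groundspeed 174.5 kt
Leg 3: heading 293.6°; drift -3.8° → track 289.8°, groundspeed 147.8 kt

Leg 1: track=216.5°, groundspeed=181.2 kt
Leg 2: track=226.9°, groundspeed=174.5 kt
Leg 3: track=289.8°, groundspeed=147.8 kt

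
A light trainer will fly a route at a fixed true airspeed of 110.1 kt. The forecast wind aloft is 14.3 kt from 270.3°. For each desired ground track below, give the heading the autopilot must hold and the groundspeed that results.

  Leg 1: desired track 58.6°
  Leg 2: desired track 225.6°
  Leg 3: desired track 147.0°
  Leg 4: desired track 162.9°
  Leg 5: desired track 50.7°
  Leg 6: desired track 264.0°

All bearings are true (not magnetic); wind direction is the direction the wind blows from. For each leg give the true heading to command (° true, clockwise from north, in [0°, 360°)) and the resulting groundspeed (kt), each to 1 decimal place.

Leg 1: desired track 58.6°; wind correction -3.9° → command heading 54.7°, groundspeed 122.0 kt
Leg 2: desired track 225.6°; wind correction +5.2° → command heading 230.8°, groundspeed 99.5 kt
Leg 3: desired track 147.0°; wind correction +6.2° → command heading 153.2°, groundspeed 117.3 kt
Leg 4: desired track 162.9°; wind correction +7.1° → command heading 170.0°, groundspeed 113.5 kt
Leg 5: desired track 50.7°; wind correction -4.7° → command heading 46.0°, groundspeed 120.7 kt
Leg 6: desired track 264.0°; wind correction +0.8° → command heading 264.8°, groundspeed 95.9 kt

Leg 1: heading=54.7°, groundspeed=122.0 kt
Leg 2: heading=230.8°, groundspeed=99.5 kt
Leg 3: heading=153.2°, groundspeed=117.3 kt
Leg 4: heading=170.0°, groundspeed=113.5 kt
Leg 5: heading=46.0°, groundspeed=120.7 kt
Leg 6: heading=264.8°, groundspeed=95.9 kt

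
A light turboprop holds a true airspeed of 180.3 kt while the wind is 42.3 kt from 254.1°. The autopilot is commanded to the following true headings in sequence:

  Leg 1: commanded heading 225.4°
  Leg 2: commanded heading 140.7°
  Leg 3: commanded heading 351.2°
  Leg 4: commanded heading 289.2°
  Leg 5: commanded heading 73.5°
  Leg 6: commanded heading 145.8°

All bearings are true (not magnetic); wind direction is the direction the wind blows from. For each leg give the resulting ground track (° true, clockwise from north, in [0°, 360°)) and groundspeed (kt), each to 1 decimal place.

Leg 1: heading 225.4°; drift -8.1° → track 217.3°, groundspeed 144.6 kt
Leg 2: heading 140.7°; drift -11.1° → track 129.6°, groundspeed 200.9 kt
Leg 3: heading 351.2°; drift +12.7° → track 3.9°, groundspeed 190.2 kt
Leg 4: heading 289.2°; drift +9.5° → track 298.7°, groundspeed 147.7 kt
Leg 5: heading 73.5°; drift +0.1° → track 73.6°, groundspeed 222.6 kt
Leg 6: heading 145.8°; drift -11.7° → track 134.1°, groundspeed 197.7 kt

Leg 1: track=217.3°, groundspeed=144.6 kt
Leg 2: track=129.6°, groundspeed=200.9 kt
Leg 3: track=3.9°, groundspeed=190.2 kt
Leg 4: track=298.7°, groundspeed=147.7 kt
Leg 5: track=73.6°, groundspeed=222.6 kt
Leg 6: track=134.1°, groundspeed=197.7 kt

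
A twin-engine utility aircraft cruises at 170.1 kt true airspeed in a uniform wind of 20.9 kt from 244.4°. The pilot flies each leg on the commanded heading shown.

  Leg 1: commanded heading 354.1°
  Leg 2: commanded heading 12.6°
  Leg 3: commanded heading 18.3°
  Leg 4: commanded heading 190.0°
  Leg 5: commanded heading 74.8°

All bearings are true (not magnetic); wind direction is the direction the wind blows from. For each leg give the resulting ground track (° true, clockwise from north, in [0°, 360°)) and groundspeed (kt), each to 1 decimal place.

Leg 1: track=0.4°, groundspeed=178.2 kt
Leg 2: track=17.7°, groundspeed=183.8 kt
Leg 3: track=23.0°, groundspeed=185.2 kt
Leg 4: track=183.9°, groundspeed=158.8 kt
Leg 5: track=73.7°, groundspeed=190.7 kt

Leg 1: heading 354.1°; drift +6.3° → track 0.4°, groundspeed 178.2 kt
Leg 2: heading 12.6°; drift +5.1° → track 17.7°, groundspeed 183.8 kt
Leg 3: heading 18.3°; drift +4.7° → track 23.0°, groundspeed 185.2 kt
Leg 4: heading 190.0°; drift -6.1° → track 183.9°, groundspeed 158.8 kt
Leg 5: heading 74.8°; drift -1.1° → track 73.7°, groundspeed 190.7 kt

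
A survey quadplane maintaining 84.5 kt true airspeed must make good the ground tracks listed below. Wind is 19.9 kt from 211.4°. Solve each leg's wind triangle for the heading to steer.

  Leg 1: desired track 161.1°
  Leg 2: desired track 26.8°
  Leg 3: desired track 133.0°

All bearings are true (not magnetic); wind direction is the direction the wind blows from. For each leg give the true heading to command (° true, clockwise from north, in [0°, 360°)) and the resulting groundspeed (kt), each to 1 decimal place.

Leg 1: desired track 161.1°; wind correction +10.4° → command heading 171.5°, groundspeed 70.4 kt
Leg 2: desired track 26.8°; wind correction -1.1° → command heading 25.7°, groundspeed 104.3 kt
Leg 3: desired track 133.0°; wind correction +13.3° → command heading 146.3°, groundspeed 78.2 kt

Leg 1: heading=171.5°, groundspeed=70.4 kt
Leg 2: heading=25.7°, groundspeed=104.3 kt
Leg 3: heading=146.3°, groundspeed=78.2 kt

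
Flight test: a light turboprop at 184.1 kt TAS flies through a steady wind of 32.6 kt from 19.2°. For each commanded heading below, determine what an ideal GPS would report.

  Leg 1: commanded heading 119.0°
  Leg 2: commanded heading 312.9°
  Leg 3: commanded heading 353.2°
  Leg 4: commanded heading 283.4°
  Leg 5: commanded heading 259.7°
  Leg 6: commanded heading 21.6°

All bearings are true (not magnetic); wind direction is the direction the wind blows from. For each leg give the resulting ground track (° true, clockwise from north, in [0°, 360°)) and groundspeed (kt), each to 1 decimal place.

Leg 1: heading 119.0°; drift +9.6° → track 128.6°, groundspeed 192.4 kt
Leg 2: heading 312.9°; drift -9.9° → track 303.0°, groundspeed 173.6 kt
Leg 3: heading 353.2°; drift -5.3° → track 347.9°, groundspeed 155.5 kt
Leg 4: heading 283.4°; drift -9.8° → track 273.6°, groundspeed 190.2 kt
Leg 5: heading 259.7°; drift -8.1° → track 251.6°, groundspeed 202.2 kt
Leg 6: heading 21.6°; drift +0.5° → track 22.1°, groundspeed 151.5 kt

Leg 1: track=128.6°, groundspeed=192.4 kt
Leg 2: track=303.0°, groundspeed=173.6 kt
Leg 3: track=347.9°, groundspeed=155.5 kt
Leg 4: track=273.6°, groundspeed=190.2 kt
Leg 5: track=251.6°, groundspeed=202.2 kt
Leg 6: track=22.1°, groundspeed=151.5 kt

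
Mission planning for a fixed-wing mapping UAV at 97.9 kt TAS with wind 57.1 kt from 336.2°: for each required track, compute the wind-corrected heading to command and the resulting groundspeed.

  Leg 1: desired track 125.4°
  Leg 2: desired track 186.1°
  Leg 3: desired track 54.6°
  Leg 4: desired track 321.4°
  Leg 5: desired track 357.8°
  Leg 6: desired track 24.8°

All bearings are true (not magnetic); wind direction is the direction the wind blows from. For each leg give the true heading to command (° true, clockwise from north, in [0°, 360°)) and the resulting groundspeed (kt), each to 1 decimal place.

Leg 1: desired track 125.4°; wind correction -17.4° → command heading 108.0°, groundspeed 142.5 kt
Leg 2: desired track 186.1°; wind correction +16.9° → command heading 203.0°, groundspeed 143.2 kt
Leg 3: desired track 54.6°; wind correction -34.8° → command heading 19.8°, groundspeed 68.9 kt
Leg 4: desired track 321.4°; wind correction +8.6° → command heading 330.0°, groundspeed 41.6 kt
Leg 5: desired track 357.8°; wind correction -12.4° → command heading 345.4°, groundspeed 42.5 kt
Leg 6: desired track 24.8°; wind correction -25.9° → command heading 358.9°, groundspeed 50.3 kt

Leg 1: heading=108.0°, groundspeed=142.5 kt
Leg 2: heading=203.0°, groundspeed=143.2 kt
Leg 3: heading=19.8°, groundspeed=68.9 kt
Leg 4: heading=330.0°, groundspeed=41.6 kt
Leg 5: heading=345.4°, groundspeed=42.5 kt
Leg 6: heading=358.9°, groundspeed=50.3 kt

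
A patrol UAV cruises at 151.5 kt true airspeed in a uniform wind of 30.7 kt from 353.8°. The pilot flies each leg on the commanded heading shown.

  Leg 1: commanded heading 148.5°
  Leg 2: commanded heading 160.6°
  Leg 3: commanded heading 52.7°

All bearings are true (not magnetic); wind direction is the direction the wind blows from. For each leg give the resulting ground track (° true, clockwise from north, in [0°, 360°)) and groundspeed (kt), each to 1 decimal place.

Leg 1: heading 148.5°; drift +4.2° → track 152.7°, groundspeed 179.7 kt
Leg 2: heading 160.6°; drift +2.2° → track 162.8°, groundspeed 181.5 kt
Leg 3: heading 52.7°; drift +11.0° → track 63.7°, groundspeed 138.2 kt

Leg 1: track=152.7°, groundspeed=179.7 kt
Leg 2: track=162.8°, groundspeed=181.5 kt
Leg 3: track=63.7°, groundspeed=138.2 kt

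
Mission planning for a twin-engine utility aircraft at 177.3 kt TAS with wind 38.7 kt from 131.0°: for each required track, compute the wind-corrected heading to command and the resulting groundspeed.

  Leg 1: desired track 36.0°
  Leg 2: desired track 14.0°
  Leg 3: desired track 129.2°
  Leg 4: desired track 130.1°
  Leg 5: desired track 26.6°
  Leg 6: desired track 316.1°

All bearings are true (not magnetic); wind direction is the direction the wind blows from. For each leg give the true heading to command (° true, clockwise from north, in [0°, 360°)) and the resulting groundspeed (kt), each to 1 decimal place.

Leg 1: desired track 36.0°; wind correction +12.6° → command heading 48.6°, groundspeed 176.4 kt
Leg 2: desired track 14.0°; wind correction +11.2° → command heading 25.2°, groundspeed 191.5 kt
Leg 3: desired track 129.2°; wind correction +0.4° → command heading 129.6°, groundspeed 138.6 kt
Leg 4: desired track 130.1°; wind correction +0.2° → command heading 130.3°, groundspeed 138.6 kt
Leg 5: desired track 26.6°; wind correction +12.2° → command heading 38.8°, groundspeed 182.9 kt
Leg 6: desired track 316.1°; wind correction +1.1° → command heading 317.2°, groundspeed 215.8 kt

Leg 1: heading=48.6°, groundspeed=176.4 kt
Leg 2: heading=25.2°, groundspeed=191.5 kt
Leg 3: heading=129.6°, groundspeed=138.6 kt
Leg 4: heading=130.3°, groundspeed=138.6 kt
Leg 5: heading=38.8°, groundspeed=182.9 kt
Leg 6: heading=317.2°, groundspeed=215.8 kt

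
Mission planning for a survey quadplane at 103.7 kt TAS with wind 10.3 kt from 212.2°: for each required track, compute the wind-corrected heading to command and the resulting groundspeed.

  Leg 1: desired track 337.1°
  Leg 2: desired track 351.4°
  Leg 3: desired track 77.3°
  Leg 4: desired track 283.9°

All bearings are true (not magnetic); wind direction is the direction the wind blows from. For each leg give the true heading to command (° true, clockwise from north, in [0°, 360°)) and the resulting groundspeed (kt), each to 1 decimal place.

Leg 1: heading=332.4°, groundspeed=109.2 kt
Leg 2: heading=347.7°, groundspeed=111.3 kt
Leg 3: heading=81.3°, groundspeed=110.7 kt
Leg 4: heading=278.5°, groundspeed=100.0 kt

Leg 1: desired track 337.1°; wind correction -4.7° → command heading 332.4°, groundspeed 109.2 kt
Leg 2: desired track 351.4°; wind correction -3.7° → command heading 347.7°, groundspeed 111.3 kt
Leg 3: desired track 77.3°; wind correction +4.0° → command heading 81.3°, groundspeed 110.7 kt
Leg 4: desired track 283.9°; wind correction -5.4° → command heading 278.5°, groundspeed 100.0 kt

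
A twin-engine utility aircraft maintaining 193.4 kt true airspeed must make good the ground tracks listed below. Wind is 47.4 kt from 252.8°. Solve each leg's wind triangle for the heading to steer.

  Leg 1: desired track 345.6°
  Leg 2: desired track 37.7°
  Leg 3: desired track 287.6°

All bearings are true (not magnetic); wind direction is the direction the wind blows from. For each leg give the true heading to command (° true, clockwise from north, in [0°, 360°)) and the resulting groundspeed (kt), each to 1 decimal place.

Leg 1: desired track 345.6°; wind correction -14.2° → command heading 331.4°, groundspeed 189.8 kt
Leg 2: desired track 37.7°; wind correction -8.1° → command heading 29.6°, groundspeed 230.3 kt
Leg 3: desired track 287.6°; wind correction -8.0° → command heading 279.6°, groundspeed 152.6 kt

Leg 1: heading=331.4°, groundspeed=189.8 kt
Leg 2: heading=29.6°, groundspeed=230.3 kt
Leg 3: heading=279.6°, groundspeed=152.6 kt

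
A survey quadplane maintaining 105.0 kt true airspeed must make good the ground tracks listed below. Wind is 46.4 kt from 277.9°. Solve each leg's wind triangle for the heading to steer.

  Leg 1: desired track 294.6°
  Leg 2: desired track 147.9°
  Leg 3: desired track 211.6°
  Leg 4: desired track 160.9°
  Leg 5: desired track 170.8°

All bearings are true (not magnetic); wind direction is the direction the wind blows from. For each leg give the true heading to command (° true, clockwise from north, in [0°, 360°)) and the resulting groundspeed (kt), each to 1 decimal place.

Leg 1: desired track 294.6°; wind correction -7.3° → command heading 287.3°, groundspeed 59.7 kt
Leg 2: desired track 147.9°; wind correction +19.8° → command heading 167.7°, groundspeed 128.6 kt
Leg 3: desired track 211.6°; wind correction +23.9° → command heading 235.5°, groundspeed 77.4 kt
Leg 4: desired track 160.9°; wind correction +23.2° → command heading 184.1°, groundspeed 117.6 kt
Leg 5: desired track 170.8°; wind correction +25.0° → command heading 195.8°, groundspeed 108.8 kt

Leg 1: heading=287.3°, groundspeed=59.7 kt
Leg 2: heading=167.7°, groundspeed=128.6 kt
Leg 3: heading=235.5°, groundspeed=77.4 kt
Leg 4: heading=184.1°, groundspeed=117.6 kt
Leg 5: heading=195.8°, groundspeed=108.8 kt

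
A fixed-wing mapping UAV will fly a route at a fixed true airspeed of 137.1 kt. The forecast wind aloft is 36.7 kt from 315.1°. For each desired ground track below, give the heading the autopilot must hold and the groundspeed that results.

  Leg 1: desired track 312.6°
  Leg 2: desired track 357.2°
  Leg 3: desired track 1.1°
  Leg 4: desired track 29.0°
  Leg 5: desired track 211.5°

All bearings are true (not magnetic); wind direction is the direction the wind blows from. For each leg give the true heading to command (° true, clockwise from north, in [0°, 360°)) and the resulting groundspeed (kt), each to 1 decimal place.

Leg 1: desired track 312.6°; wind correction +0.7° → command heading 313.3°, groundspeed 100.4 kt
Leg 2: desired track 357.2°; wind correction -10.3° → command heading 346.9°, groundspeed 107.6 kt
Leg 3: desired track 1.1°; wind correction -11.1° → command heading 350.0°, groundspeed 109.0 kt
Leg 4: desired track 29.0°; wind correction -14.9° → command heading 14.1°, groundspeed 122.3 kt
Leg 5: desired track 211.5°; wind correction +15.1° → command heading 226.6°, groundspeed 141.0 kt

Leg 1: heading=313.3°, groundspeed=100.4 kt
Leg 2: heading=346.9°, groundspeed=107.6 kt
Leg 3: heading=350.0°, groundspeed=109.0 kt
Leg 4: heading=14.1°, groundspeed=122.3 kt
Leg 5: heading=226.6°, groundspeed=141.0 kt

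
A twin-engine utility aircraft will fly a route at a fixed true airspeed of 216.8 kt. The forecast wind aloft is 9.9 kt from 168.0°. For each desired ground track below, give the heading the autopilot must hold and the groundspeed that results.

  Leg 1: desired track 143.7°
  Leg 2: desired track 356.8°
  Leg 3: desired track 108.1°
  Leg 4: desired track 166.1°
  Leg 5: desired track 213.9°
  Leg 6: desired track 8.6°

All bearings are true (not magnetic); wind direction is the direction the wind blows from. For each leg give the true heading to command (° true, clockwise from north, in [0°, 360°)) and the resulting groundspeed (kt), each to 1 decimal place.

Leg 1: desired track 143.7°; wind correction +1.1° → command heading 144.8°, groundspeed 207.7 kt
Leg 2: desired track 356.8°; wind correction +0.4° → command heading 357.2°, groundspeed 226.6 kt
Leg 3: desired track 108.1°; wind correction +2.3° → command heading 110.4°, groundspeed 211.7 kt
Leg 4: desired track 166.1°; wind correction +0.1° → command heading 166.2°, groundspeed 206.9 kt
Leg 5: desired track 213.9°; wind correction -1.9° → command heading 212.0°, groundspeed 209.8 kt
Leg 6: desired track 8.6°; wind correction +0.9° → command heading 9.5°, groundspeed 226.0 kt

Leg 1: heading=144.8°, groundspeed=207.7 kt
Leg 2: heading=357.2°, groundspeed=226.6 kt
Leg 3: heading=110.4°, groundspeed=211.7 kt
Leg 4: heading=166.2°, groundspeed=206.9 kt
Leg 5: heading=212.0°, groundspeed=209.8 kt
Leg 6: heading=9.5°, groundspeed=226.0 kt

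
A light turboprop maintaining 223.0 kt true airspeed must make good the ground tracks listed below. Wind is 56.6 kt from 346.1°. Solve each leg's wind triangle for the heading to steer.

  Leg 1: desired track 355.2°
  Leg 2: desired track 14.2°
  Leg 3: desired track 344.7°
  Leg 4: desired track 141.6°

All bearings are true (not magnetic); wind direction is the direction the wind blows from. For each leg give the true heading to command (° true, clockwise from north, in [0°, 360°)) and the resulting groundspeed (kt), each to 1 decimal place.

Leg 1: desired track 355.2°; wind correction -2.3° → command heading 352.9°, groundspeed 166.9 kt
Leg 2: desired track 14.2°; wind correction -6.9° → command heading 7.3°, groundspeed 171.5 kt
Leg 3: desired track 344.7°; wind correction +0.4° → command heading 345.1°, groundspeed 166.4 kt
Leg 4: desired track 141.6°; wind correction -6.0° → command heading 135.6°, groundspeed 273.3 kt

Leg 1: heading=352.9°, groundspeed=166.9 kt
Leg 2: heading=7.3°, groundspeed=171.5 kt
Leg 3: heading=345.1°, groundspeed=166.4 kt
Leg 4: heading=135.6°, groundspeed=273.3 kt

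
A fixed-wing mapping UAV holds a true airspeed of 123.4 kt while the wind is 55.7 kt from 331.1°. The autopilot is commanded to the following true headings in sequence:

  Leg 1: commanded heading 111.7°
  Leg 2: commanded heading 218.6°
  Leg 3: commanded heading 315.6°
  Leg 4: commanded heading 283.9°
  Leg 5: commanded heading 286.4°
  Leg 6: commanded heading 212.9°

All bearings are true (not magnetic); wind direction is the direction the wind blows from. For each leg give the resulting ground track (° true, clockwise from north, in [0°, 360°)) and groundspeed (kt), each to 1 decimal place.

Leg 1: track=123.7°, groundspeed=170.2 kt
Leg 2: track=199.0°, groundspeed=153.6 kt
Leg 3: track=303.5°, groundspeed=71.3 kt
Leg 4: track=258.4°, groundspeed=94.8 kt
Leg 5: track=261.3°, groundspeed=92.5 kt
Leg 6: track=194.7°, groundspeed=157.6 kt

Leg 1: heading 111.7°; drift +12.0° → track 123.7°, groundspeed 170.2 kt
Leg 2: heading 218.6°; drift -19.6° → track 199.0°, groundspeed 153.6 kt
Leg 3: heading 315.6°; drift -12.1° → track 303.5°, groundspeed 71.3 kt
Leg 4: heading 283.9°; drift -25.5° → track 258.4°, groundspeed 94.8 kt
Leg 5: heading 286.4°; drift -25.1° → track 261.3°, groundspeed 92.5 kt
Leg 6: heading 212.9°; drift -18.2° → track 194.7°, groundspeed 157.6 kt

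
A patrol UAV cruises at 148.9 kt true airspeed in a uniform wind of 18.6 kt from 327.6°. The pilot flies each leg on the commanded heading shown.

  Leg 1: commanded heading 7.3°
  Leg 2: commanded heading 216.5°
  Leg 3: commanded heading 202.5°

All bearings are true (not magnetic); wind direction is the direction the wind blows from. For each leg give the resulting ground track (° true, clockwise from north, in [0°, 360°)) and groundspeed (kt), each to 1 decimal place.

Leg 1: track=12.3°, groundspeed=135.1 kt
Leg 2: track=210.1°, groundspeed=156.6 kt
Leg 3: track=197.1°, groundspeed=160.3 kt

Leg 1: heading 7.3°; drift +5.0° → track 12.3°, groundspeed 135.1 kt
Leg 2: heading 216.5°; drift -6.4° → track 210.1°, groundspeed 156.6 kt
Leg 3: heading 202.5°; drift -5.4° → track 197.1°, groundspeed 160.3 kt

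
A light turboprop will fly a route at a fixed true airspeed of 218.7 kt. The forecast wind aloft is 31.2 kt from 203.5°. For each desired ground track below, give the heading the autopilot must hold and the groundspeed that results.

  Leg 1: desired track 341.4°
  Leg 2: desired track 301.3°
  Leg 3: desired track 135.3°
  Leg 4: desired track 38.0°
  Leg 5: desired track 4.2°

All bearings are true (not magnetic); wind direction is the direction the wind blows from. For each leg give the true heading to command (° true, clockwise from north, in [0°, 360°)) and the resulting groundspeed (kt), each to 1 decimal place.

Leg 1: heading=335.9°, groundspeed=240.8 kt
Leg 2: heading=293.2°, groundspeed=220.7 kt
Leg 3: heading=142.9°, groundspeed=205.2 kt
Leg 4: heading=40.0°, groundspeed=248.8 kt
Leg 5: heading=1.5°, groundspeed=247.9 kt

Leg 1: desired track 341.4°; wind correction -5.5° → command heading 335.9°, groundspeed 240.8 kt
Leg 2: desired track 301.3°; wind correction -8.1° → command heading 293.2°, groundspeed 220.7 kt
Leg 3: desired track 135.3°; wind correction +7.6° → command heading 142.9°, groundspeed 205.2 kt
Leg 4: desired track 38.0°; wind correction +2.0° → command heading 40.0°, groundspeed 248.8 kt
Leg 5: desired track 4.2°; wind correction -2.7° → command heading 1.5°, groundspeed 247.9 kt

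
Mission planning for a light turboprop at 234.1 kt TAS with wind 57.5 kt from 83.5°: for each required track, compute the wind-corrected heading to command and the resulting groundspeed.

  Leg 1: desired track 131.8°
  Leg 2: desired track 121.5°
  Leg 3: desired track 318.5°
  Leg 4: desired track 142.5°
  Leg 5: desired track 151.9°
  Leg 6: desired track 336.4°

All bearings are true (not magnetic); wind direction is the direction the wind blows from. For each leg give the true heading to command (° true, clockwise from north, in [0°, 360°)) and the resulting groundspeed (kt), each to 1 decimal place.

Leg 1: heading=121.2°, groundspeed=191.9 kt
Leg 2: heading=112.8°, groundspeed=186.1 kt
Leg 3: heading=330.1°, groundspeed=262.3 kt
Leg 4: heading=130.3°, groundspeed=199.2 kt
Leg 5: heading=138.7°, groundspeed=206.7 kt
Leg 6: heading=350.0°, groundspeed=244.5 kt

Leg 1: desired track 131.8°; wind correction -10.6° → command heading 121.2°, groundspeed 191.9 kt
Leg 2: desired track 121.5°; wind correction -8.7° → command heading 112.8°, groundspeed 186.1 kt
Leg 3: desired track 318.5°; wind correction +11.6° → command heading 330.1°, groundspeed 262.3 kt
Leg 4: desired track 142.5°; wind correction -12.2° → command heading 130.3°, groundspeed 199.2 kt
Leg 5: desired track 151.9°; wind correction -13.2° → command heading 138.7°, groundspeed 206.7 kt
Leg 6: desired track 336.4°; wind correction +13.6° → command heading 350.0°, groundspeed 244.5 kt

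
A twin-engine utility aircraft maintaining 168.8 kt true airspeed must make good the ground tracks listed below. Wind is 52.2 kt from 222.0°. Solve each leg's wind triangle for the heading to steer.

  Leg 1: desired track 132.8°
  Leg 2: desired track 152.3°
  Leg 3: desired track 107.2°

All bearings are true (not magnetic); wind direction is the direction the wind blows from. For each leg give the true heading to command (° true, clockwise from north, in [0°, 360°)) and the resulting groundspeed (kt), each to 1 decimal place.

Leg 1: desired track 132.8°; wind correction +18.0° → command heading 150.8°, groundspeed 159.8 kt
Leg 2: desired track 152.3°; wind correction +16.9° → command heading 169.2°, groundspeed 143.4 kt
Leg 3: desired track 107.2°; wind correction +16.3° → command heading 123.5°, groundspeed 183.9 kt

Leg 1: heading=150.8°, groundspeed=159.8 kt
Leg 2: heading=169.2°, groundspeed=143.4 kt
Leg 3: heading=123.5°, groundspeed=183.9 kt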